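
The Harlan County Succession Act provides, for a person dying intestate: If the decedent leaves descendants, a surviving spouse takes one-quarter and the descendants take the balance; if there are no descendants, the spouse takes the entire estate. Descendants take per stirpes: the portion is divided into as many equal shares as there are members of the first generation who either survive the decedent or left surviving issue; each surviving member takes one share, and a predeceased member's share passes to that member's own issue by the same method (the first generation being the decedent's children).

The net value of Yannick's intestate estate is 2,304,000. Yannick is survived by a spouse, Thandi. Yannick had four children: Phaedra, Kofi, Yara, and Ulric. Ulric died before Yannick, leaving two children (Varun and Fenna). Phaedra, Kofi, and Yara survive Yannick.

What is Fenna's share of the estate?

Fenna receives 216,000.

Thandi takes one-quarter of 2,304,000 = 576,000. The remaining 1,728,000 passes to the descendants.
The descendants' portion (1,728,000) is divided into 4 shares of 432,000: Phaedra, Kofi, and Yara each take 432,000; Ulric's 432,000 share passes to Ulric's issue.
Ulric's share (432,000) is divided into 2 shares of 216,000: Varun and Fenna each take 216,000.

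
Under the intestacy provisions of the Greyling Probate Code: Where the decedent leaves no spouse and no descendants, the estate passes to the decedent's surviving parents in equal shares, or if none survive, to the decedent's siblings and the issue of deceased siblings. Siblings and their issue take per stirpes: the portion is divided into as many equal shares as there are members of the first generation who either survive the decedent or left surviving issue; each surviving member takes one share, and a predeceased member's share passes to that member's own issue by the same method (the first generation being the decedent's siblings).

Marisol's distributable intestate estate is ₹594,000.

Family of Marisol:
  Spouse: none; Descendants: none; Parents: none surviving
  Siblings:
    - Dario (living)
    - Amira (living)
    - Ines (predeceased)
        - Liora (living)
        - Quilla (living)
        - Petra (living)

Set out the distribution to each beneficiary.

Dario: ₹198,000; Amira: ₹198,000; Liora: ₹66,000; Quilla: ₹66,000; Petra: ₹66,000

The entire ₹594,000 passes to the siblings and their issue.
That amount (₹594,000) is divided into 3 shares of ₹198,000: Dario and Amira each take ₹198,000; Ines's ₹198,000 share passes to Ines's issue.
Ines's share (₹198,000) is divided into 3 shares of ₹66,000: Liora, Quilla, and Petra each take ₹66,000.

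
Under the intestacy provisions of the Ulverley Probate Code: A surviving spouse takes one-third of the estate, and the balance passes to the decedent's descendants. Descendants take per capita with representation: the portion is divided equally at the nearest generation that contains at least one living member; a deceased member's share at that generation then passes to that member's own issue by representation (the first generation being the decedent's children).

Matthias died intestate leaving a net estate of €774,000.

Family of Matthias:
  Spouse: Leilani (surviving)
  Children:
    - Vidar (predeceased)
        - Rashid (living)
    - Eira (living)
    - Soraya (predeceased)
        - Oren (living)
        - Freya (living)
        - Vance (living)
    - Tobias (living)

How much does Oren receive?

Oren receives €43,000.

Leilani takes one-third of €774,000 = €258,000. The remaining €516,000 passes to the descendants.
The descendants' portion (€516,000) is divided into 4 shares of €129,000: Eira and Tobias each take €129,000; Vidar's €129,000 share passes to Vidar's issue; Soraya's €129,000 share passes to Soraya's issue.
Vidar's share (€129,000) passes entirely to Rashid.
Soraya's share (€129,000) is divided into 3 shares of €43,000: Oren, Freya, and Vance each take €43,000.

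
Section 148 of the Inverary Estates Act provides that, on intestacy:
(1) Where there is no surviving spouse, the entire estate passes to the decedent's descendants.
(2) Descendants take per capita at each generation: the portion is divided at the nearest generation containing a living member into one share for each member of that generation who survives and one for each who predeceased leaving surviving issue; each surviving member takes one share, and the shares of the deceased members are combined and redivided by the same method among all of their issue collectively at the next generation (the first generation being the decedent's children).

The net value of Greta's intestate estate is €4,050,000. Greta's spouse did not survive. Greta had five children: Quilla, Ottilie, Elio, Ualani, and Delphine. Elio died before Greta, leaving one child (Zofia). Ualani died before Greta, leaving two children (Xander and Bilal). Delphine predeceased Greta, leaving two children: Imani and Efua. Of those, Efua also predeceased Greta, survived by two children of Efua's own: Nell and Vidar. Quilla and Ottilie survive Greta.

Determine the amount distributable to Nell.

The entire €4,050,000 passes to the descendants.
That amount (€4,050,000) is divided at the children's generation into 5 shares of €810,000. Quilla and Ottilie each take €810,000. The 3 shares of the deceased (Elio, Ualani, and Delphine) are combined into a pool of €2,430,000.
That pool (€2,430,000) is divided at the grandchildren's generation into 5 shares of €486,000. Zofia, Xander, Bilal, and Imani each take €486,000. The remaining share for the deceased Efua (€486,000) is carried to the next generation.
That pool (€486,000) is divided at the great-grandchildren's generation equally among Nell and Vidar: €243,000 each.

Nell receives €243,000.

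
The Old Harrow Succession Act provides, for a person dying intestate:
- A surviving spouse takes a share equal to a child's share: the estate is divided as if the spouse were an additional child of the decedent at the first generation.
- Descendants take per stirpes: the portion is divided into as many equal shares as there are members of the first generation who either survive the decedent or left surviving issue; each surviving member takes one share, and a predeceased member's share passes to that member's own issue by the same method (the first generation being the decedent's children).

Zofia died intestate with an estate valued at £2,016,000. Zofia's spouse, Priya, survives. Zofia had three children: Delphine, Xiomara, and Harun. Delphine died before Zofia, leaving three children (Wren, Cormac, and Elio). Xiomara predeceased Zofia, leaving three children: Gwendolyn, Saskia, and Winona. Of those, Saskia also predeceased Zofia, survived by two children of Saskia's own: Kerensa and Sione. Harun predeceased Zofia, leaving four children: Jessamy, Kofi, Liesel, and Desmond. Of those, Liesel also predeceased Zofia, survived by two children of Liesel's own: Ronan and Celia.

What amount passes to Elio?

Elio receives £168,000.

The spouse counts as an additional share at the children's level, so there are 4 primary shares of £504,000. Priya takes one such share (£504,000).
The children's combined portion (£1,512,000) is divided into 3 shares of £504,000: Delphine's £504,000 share passes to Delphine's issue; Xiomara's £504,000 share passes to Xiomara's issue; Harun's £504,000 share passes to Harun's issue.
Delphine's share (£504,000) is divided into 3 shares of £168,000: Wren, Cormac, and Elio each take £168,000.
Xiomara's share (£504,000) is divided into 3 shares of £168,000: Gwendolyn and Winona each take £168,000; Saskia's £168,000 share passes to Saskia's issue.
Saskia's share (£168,000) is divided into 2 shares of £84,000: Kerensa and Sione each take £84,000.
Harun's share (£504,000) is divided into 4 shares of £126,000: Jessamy, Kofi, and Desmond each take £126,000; Liesel's £126,000 share passes to Liesel's issue.
Liesel's share (£126,000) is divided into 2 shares of £63,000: Ronan and Celia each take £63,000.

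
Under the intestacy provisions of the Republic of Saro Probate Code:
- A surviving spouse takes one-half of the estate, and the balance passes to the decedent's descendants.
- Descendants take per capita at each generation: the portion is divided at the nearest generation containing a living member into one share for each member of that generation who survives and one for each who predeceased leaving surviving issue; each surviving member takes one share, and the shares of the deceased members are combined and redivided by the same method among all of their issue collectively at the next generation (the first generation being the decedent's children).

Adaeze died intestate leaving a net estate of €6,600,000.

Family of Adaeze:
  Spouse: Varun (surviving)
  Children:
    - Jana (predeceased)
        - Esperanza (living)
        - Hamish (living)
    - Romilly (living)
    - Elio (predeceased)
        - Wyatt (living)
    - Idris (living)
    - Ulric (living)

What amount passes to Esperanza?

Esperanza receives €440,000.

Varun takes one-half of €6,600,000 = €3,300,000. The remaining €3,300,000 passes to the descendants.
The descendants' portion (€3,300,000) is divided at the children's generation into 5 shares of €660,000. Romilly, Idris, and Ulric each take €660,000. The 2 shares of the deceased (Jana and Elio) are combined into a pool of €1,320,000.
That pool (€1,320,000) is divided at the grandchildren's generation equally among Esperanza, Hamish, and Wyatt: €440,000 each.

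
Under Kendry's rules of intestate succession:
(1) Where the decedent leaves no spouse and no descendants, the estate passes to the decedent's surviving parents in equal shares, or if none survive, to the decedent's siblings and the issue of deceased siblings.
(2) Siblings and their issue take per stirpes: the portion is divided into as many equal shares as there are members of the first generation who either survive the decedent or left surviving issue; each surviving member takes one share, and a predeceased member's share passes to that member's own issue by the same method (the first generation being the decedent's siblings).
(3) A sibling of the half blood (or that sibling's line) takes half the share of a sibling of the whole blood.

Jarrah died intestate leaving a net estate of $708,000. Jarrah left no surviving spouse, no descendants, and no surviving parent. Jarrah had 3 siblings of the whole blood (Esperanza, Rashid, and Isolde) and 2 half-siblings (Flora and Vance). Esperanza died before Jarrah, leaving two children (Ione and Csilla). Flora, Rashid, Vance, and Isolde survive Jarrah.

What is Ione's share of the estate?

The entire $708,000 passes to the siblings and their issue.
Counting each half-blood sibling's line as half a unit, there are 4 units in $708,000, so one unit is $177,000. Whole-blood lines (Esperanza, Rashid, and Isolde) take $177,000 each; half-blood lines (Flora and Vance) take $88,500 each.
Esperanza's share ($177,000) is divided into 2 shares of $88,500: Ione and Csilla each take $88,500.

Ione receives $88,500.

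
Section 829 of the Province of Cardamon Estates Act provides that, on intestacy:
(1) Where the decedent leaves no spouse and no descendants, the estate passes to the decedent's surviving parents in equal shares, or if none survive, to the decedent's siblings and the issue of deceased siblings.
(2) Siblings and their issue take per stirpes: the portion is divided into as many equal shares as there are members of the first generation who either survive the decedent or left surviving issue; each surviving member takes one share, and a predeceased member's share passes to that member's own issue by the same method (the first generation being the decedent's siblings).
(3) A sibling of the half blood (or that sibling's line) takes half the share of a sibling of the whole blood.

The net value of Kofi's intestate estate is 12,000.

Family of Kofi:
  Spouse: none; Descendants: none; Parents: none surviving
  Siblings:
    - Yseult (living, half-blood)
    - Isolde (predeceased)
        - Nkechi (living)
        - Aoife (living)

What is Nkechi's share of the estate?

The entire 12,000 passes to the siblings and their issue.
Counting each half-blood sibling's line as half a unit, there are 3/2 units in 12,000, so one unit is 8,000. Whole-blood lines (Isolde) take 8,000 each; half-blood lines (Yseult) take 4,000 each.
Isolde's share (8,000) is divided into 2 shares of 4,000: Nkechi and Aoife each take 4,000.

Nkechi receives 4,000.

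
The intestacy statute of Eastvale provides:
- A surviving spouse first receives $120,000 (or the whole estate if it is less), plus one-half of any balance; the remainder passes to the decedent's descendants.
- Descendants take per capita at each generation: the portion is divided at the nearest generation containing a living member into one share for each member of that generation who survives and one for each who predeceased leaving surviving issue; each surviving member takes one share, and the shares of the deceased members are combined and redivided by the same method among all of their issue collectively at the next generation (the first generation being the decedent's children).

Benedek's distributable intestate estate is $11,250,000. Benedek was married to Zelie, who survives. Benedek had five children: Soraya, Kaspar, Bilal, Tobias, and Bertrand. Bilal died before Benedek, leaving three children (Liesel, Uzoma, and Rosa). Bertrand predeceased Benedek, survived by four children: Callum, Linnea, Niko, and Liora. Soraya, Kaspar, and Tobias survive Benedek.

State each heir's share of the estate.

Zelie first takes $120,000, leaving a balance of $11,130,000. Zelie then takes one-half of the balance ($5,565,000), for a total of $5,685,000. The remaining $5,565,000 passes to the descendants.
The descendants' portion ($5,565,000) is divided at the children's generation into 5 shares of $1,113,000. Soraya, Kaspar, and Tobias each take $1,113,000. The 2 shares of the deceased (Bilal and Bertrand) are combined into a pool of $2,226,000.
That pool ($2,226,000) is divided at the grandchildren's generation equally among Liesel, Uzoma, Rosa, Callum, Linnea, Niko, and Liora: $318,000 each.

Zelie: $5,685,000; Soraya: $1,113,000; Kaspar: $1,113,000; Liesel: $318,000; Uzoma: $318,000; Rosa: $318,000; Tobias: $1,113,000; Callum: $318,000; Linnea: $318,000; Niko: $318,000; Liora: $318,000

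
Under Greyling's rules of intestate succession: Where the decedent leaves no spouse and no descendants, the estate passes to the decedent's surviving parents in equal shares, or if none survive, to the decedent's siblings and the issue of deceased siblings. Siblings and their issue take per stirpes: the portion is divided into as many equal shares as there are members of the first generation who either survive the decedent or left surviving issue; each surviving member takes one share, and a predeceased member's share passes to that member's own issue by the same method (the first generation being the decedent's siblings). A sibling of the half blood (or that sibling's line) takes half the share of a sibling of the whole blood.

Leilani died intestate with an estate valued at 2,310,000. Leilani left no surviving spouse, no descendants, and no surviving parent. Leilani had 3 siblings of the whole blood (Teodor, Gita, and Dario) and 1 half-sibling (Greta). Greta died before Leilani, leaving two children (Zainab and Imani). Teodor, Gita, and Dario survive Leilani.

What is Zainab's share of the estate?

Zainab receives 165,000.

The entire 2,310,000 passes to the siblings and their issue.
Counting each half-blood sibling's line as half a unit, there are 7/2 units in 2,310,000, so one unit is 660,000. Whole-blood lines (Teodor, Gita, and Dario) take 660,000 each; half-blood lines (Greta) take 330,000 each.
Greta's share (330,000) is divided into 2 shares of 165,000: Zainab and Imani each take 165,000.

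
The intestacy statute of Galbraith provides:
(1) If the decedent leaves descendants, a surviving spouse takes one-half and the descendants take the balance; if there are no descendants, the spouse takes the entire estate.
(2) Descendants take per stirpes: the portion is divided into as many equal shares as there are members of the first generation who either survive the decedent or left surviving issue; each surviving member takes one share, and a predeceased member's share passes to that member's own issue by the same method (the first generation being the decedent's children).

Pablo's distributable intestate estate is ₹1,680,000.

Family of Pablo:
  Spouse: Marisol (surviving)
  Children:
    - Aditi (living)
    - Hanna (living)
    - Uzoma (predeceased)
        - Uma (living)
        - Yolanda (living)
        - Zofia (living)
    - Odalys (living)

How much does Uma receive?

Uma receives ₹70,000.

Marisol takes one-half of ₹1,680,000 = ₹840,000. The remaining ₹840,000 passes to the descendants.
The descendants' portion (₹840,000) is divided into 4 shares of ₹210,000: Aditi, Hanna, and Odalys each take ₹210,000; Uzoma's ₹210,000 share passes to Uzoma's issue.
Uzoma's share (₹210,000) is divided into 3 shares of ₹70,000: Uma, Yolanda, and Zofia each take ₹70,000.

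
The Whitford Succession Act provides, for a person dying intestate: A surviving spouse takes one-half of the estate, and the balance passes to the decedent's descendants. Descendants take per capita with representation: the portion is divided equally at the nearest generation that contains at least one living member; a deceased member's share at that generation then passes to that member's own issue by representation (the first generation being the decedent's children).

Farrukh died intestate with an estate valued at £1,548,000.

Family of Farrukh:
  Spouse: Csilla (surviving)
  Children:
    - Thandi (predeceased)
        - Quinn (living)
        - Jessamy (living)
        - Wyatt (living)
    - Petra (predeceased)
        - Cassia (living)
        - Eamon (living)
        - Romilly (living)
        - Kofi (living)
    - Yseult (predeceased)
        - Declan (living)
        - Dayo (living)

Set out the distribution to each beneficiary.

Csilla: £774,000; Quinn: £86,000; Jessamy: £86,000; Wyatt: £86,000; Cassia: £86,000; Eamon: £86,000; Romilly: £86,000; Kofi: £86,000; Declan: £86,000; Dayo: £86,000

Csilla takes one-half of £1,548,000 = £774,000. The remaining £774,000 passes to the descendants.
No child survives, so the initial division is made at the grandchildren's generation.
The descendants' portion (£774,000) is divided into 9 shares of £86,000: Quinn, Jessamy, Wyatt, Cassia, Eamon, Romilly, Kofi, Declan, and Dayo each take £86,000.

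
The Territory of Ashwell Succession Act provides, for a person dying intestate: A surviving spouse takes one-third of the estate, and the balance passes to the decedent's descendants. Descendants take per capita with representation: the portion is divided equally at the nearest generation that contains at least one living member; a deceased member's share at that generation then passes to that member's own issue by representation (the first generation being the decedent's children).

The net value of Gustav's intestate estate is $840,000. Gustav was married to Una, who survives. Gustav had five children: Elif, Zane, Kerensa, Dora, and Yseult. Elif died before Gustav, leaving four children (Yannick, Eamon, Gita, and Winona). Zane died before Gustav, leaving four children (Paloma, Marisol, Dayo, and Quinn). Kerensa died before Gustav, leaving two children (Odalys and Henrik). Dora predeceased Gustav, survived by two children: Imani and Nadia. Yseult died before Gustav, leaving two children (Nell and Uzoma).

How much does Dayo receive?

Una takes one-third of $840,000 = $280,000. The remaining $560,000 passes to the descendants.
No child survives, so the initial division is made at the grandchildren's generation.
The descendants' portion ($560,000) is divided into 14 shares of $40,000: Yannick, Eamon, Gita, Winona, Paloma, Marisol, Dayo, Quinn, Odalys, Henrik, Imani, Nadia, Nell, and Uzoma each take $40,000.

Dayo receives $40,000.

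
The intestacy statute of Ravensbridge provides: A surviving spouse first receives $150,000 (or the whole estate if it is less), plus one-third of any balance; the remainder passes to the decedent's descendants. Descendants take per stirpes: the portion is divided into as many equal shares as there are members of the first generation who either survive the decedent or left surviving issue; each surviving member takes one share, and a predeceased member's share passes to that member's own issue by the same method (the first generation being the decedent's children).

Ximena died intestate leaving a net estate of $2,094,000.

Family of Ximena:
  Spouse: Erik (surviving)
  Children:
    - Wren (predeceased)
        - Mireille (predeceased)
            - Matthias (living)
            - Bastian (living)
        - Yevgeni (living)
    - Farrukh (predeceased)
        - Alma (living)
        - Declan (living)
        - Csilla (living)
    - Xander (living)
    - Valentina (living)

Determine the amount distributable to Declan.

Erik first takes $150,000, leaving a balance of $1,944,000. Erik then takes one-third of the balance ($648,000), for a total of $798,000. The remaining $1,296,000 passes to the descendants.
The descendants' portion ($1,296,000) is divided into 4 shares of $324,000: Xander and Valentina each take $324,000; Wren's $324,000 share passes to Wren's issue; Farrukh's $324,000 share passes to Farrukh's issue.
Wren's share ($324,000) is divided into 2 shares of $162,000: Yevgeni takes $162,000; Mireille's $162,000 share passes to Mireille's issue.
Mireille's share ($162,000) is divided into 2 shares of $81,000: Matthias and Bastian each take $81,000.
Farrukh's share ($324,000) is divided into 3 shares of $108,000: Alma, Declan, and Csilla each take $108,000.

Declan receives $108,000.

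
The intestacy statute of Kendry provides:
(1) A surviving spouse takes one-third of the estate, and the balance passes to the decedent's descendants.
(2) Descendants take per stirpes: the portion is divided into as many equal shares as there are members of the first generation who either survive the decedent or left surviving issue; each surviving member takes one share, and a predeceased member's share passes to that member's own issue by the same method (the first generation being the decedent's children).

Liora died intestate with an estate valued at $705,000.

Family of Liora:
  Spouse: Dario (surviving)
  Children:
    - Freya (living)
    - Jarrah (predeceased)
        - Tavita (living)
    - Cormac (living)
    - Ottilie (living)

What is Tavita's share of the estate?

Tavita receives $117,500.

Dario takes one-third of $705,000 = $235,000. The remaining $470,000 passes to the descendants.
The descendants' portion ($470,000) is divided into 4 shares of $117,500: Freya, Cormac, and Ottilie each take $117,500; Jarrah's $117,500 share passes to Jarrah's issue.
Jarrah's share ($117,500) passes entirely to Tavita.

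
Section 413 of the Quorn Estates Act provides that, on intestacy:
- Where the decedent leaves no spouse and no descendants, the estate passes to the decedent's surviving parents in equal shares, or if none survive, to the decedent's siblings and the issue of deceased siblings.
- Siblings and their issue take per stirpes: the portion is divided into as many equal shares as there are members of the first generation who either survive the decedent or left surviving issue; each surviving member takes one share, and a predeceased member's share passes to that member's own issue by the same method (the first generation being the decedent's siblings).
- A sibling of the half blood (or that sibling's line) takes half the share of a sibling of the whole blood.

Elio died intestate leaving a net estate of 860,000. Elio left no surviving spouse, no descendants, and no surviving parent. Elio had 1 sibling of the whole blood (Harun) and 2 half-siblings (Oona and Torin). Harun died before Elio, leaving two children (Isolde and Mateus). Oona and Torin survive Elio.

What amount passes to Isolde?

The entire 860,000 passes to the siblings and their issue.
Counting each half-blood sibling's line as half a unit, there are 2 units in 860,000, so one unit is 430,000. Whole-blood lines (Harun) take 430,000 each; half-blood lines (Oona and Torin) take 215,000 each.
Harun's share (430,000) is divided into 2 shares of 215,000: Isolde and Mateus each take 215,000.

Isolde receives 215,000.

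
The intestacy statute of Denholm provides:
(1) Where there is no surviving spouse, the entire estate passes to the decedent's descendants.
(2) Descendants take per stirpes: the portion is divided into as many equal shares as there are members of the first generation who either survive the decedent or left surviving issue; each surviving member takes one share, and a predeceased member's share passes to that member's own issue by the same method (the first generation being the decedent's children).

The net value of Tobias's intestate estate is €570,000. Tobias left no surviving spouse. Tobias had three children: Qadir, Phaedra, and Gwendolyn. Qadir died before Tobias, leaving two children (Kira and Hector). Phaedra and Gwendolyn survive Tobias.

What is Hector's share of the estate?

Hector receives €95,000.

The entire €570,000 passes to the descendants.
That amount (€570,000) is divided into 3 shares of €190,000: Phaedra and Gwendolyn each take €190,000; Qadir's €190,000 share passes to Qadir's issue.
Qadir's share (€190,000) is divided into 2 shares of €95,000: Kira and Hector each take €95,000.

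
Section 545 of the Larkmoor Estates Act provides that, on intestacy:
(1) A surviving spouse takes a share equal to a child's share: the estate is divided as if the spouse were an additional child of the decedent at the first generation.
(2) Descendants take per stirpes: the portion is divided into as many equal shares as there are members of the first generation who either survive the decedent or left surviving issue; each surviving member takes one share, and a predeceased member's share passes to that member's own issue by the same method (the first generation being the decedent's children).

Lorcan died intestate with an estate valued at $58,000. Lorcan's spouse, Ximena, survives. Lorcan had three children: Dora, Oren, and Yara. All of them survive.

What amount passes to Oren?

Oren receives $14,500.

The spouse counts as an additional share at the children's level, so there are 4 primary shares of $14,500. Ximena takes one such share ($14,500).
The children's combined portion ($43,500) is divided into 3 shares of $14,500: Dora, Oren, and Yara each take $14,500.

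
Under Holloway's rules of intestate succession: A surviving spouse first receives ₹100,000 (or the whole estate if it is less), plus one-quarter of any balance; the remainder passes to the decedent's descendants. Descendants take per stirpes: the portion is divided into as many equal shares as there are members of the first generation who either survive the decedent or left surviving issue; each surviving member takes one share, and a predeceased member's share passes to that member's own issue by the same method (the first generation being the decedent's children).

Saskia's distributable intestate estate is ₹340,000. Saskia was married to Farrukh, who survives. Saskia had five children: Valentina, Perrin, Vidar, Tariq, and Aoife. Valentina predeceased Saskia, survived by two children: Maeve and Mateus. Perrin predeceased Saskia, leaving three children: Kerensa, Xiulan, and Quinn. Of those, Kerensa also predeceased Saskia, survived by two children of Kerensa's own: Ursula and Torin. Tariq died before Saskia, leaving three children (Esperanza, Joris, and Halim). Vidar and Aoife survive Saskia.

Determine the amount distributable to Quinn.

Farrukh first takes ₹100,000, leaving a balance of ₹240,000. Farrukh then takes one-quarter of the balance (₹60,000), for a total of ₹160,000. The remaining ₹180,000 passes to the descendants.
The descendants' portion (₹180,000) is divided into 5 shares of ₹36,000: Vidar and Aoife each take ₹36,000; Valentina's ₹36,000 share passes to Valentina's issue; Perrin's ₹36,000 share passes to Perrin's issue; Tariq's ₹36,000 share passes to Tariq's issue.
Valentina's share (₹36,000) is divided into 2 shares of ₹18,000: Maeve and Mateus each take ₹18,000.
Perrin's share (₹36,000) is divided into 3 shares of ₹12,000: Xiulan and Quinn each take ₹12,000; Kerensa's ₹12,000 share passes to Kerensa's issue.
Kerensa's share (₹12,000) is divided into 2 shares of ₹6,000: Ursula and Torin each take ₹6,000.
Tariq's share (₹36,000) is divided into 3 shares of ₹12,000: Esperanza, Joris, and Halim each take ₹12,000.

Quinn receives ₹12,000.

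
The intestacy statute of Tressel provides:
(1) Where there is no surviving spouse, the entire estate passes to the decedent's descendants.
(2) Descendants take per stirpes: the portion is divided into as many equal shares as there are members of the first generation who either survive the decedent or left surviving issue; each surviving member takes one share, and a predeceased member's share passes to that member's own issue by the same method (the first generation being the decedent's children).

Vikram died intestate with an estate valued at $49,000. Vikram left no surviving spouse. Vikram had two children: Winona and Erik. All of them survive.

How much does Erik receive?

Erik receives $24,500.

The entire $49,000 passes to the descendants.
That amount ($49,000) is divided into 2 shares of $24,500: Winona and Erik each take $24,500.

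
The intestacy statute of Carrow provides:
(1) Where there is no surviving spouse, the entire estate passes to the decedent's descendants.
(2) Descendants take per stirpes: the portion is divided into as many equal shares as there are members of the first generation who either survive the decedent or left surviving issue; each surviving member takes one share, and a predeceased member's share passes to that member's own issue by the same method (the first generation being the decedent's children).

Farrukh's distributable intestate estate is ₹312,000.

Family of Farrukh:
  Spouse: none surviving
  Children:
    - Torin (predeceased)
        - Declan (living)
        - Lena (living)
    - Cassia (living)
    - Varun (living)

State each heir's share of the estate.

Declan: ₹52,000; Lena: ₹52,000; Cassia: ₹104,000; Varun: ₹104,000

The entire ₹312,000 passes to the descendants.
That amount (₹312,000) is divided into 3 shares of ₹104,000: Cassia and Varun each take ₹104,000; Torin's ₹104,000 share passes to Torin's issue.
Torin's share (₹104,000) is divided into 2 shares of ₹52,000: Declan and Lena each take ₹52,000.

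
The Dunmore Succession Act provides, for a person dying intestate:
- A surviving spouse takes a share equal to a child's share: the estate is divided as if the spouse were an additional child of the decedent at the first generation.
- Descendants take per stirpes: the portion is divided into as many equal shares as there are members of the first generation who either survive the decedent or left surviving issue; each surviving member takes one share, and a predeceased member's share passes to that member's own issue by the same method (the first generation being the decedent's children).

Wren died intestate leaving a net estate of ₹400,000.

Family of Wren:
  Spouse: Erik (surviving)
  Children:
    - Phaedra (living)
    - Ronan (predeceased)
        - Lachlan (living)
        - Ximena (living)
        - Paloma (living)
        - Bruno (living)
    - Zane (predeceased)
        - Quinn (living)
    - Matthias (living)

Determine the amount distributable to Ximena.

Ximena receives ₹20,000.

The spouse counts as an additional share at the children's level, so there are 5 primary shares of ₹80,000. Erik takes one such share (₹80,000).
The children's combined portion (₹320,000) is divided into 4 shares of ₹80,000: Phaedra and Matthias each take ₹80,000; Ronan's ₹80,000 share passes to Ronan's issue; Zane's ₹80,000 share passes to Zane's issue.
Ronan's share (₹80,000) is divided into 4 shares of ₹20,000: Lachlan, Ximena, Paloma, and Bruno each take ₹20,000.
Zane's share (₹80,000) passes entirely to Quinn.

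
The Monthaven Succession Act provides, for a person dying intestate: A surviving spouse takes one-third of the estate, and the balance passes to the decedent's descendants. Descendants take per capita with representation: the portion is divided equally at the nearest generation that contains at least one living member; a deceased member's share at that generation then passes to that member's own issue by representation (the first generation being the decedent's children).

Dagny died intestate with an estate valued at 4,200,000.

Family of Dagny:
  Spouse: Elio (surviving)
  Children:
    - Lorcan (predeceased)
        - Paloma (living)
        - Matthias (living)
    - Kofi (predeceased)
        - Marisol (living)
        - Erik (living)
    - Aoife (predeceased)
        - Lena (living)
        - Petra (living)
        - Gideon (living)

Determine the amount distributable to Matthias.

Matthias receives 400,000.

Elio takes one-third of 4,200,000 = 1,400,000. The remaining 2,800,000 passes to the descendants.
No child survives, so the initial division is made at the grandchildren's generation.
The descendants' portion (2,800,000) is divided into 7 shares of 400,000: Paloma, Matthias, Marisol, Erik, Lena, Petra, and Gideon each take 400,000.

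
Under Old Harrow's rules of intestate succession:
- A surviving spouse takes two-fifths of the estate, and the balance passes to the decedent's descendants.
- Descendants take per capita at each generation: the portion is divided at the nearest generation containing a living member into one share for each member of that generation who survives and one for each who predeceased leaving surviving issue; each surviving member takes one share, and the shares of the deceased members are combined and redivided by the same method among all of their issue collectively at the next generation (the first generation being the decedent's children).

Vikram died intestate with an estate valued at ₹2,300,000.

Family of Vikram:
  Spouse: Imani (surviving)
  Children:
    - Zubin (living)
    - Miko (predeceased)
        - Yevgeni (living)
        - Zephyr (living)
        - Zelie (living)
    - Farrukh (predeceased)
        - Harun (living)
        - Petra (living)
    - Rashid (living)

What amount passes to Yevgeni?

Imani takes two-fifths of ₹2,300,000 = ₹920,000. The remaining ₹1,380,000 passes to the descendants.
The descendants' portion (₹1,380,000) is divided at the children's generation into 4 shares of ₹345,000. Zubin and Rashid each take ₹345,000. The 2 shares of the deceased (Miko and Farrukh) are combined into a pool of ₹690,000.
That pool (₹690,000) is divided at the grandchildren's generation equally among Yevgeni, Zephyr, Zelie, Harun, and Petra: ₹138,000 each.

Yevgeni receives ₹138,000.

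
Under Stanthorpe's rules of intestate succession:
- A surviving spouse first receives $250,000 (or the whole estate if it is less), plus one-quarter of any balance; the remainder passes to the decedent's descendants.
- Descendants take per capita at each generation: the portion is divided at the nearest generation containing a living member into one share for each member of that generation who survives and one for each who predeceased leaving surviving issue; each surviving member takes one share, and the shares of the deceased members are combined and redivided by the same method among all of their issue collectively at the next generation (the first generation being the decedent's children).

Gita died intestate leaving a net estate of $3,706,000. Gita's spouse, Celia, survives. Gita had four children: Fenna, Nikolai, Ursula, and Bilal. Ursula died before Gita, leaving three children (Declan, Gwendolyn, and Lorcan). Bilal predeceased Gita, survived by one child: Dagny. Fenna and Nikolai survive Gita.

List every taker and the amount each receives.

Celia: $1,114,000; Fenna: $648,000; Nikolai: $648,000; Declan: $324,000; Gwendolyn: $324,000; Lorcan: $324,000; Dagny: $324,000

Celia first takes $250,000, leaving a balance of $3,456,000. Celia then takes one-quarter of the balance ($864,000), for a total of $1,114,000. The remaining $2,592,000 passes to the descendants.
The descendants' portion ($2,592,000) is divided at the children's generation into 4 shares of $648,000. Fenna and Nikolai each take $648,000. The 2 shares of the deceased (Ursula and Bilal) are combined into a pool of $1,296,000.
That pool ($1,296,000) is divided at the grandchildren's generation equally among Declan, Gwendolyn, Lorcan, and Dagny: $324,000 each.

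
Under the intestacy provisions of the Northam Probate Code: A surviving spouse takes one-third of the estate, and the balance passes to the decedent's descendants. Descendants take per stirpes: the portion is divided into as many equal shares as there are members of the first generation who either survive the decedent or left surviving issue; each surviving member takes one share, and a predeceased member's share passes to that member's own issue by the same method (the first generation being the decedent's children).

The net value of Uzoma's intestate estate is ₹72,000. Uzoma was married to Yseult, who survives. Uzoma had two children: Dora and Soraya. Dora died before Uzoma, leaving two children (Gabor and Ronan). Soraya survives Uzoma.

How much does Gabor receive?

Yseult takes one-third of ₹72,000 = ₹24,000. The remaining ₹48,000 passes to the descendants.
The descendants' portion (₹48,000) is divided into 2 shares of ₹24,000: Soraya takes ₹24,000; Dora's ₹24,000 share passes to Dora's issue.
Dora's share (₹24,000) is divided into 2 shares of ₹12,000: Gabor and Ronan each take ₹12,000.

Gabor receives ₹12,000.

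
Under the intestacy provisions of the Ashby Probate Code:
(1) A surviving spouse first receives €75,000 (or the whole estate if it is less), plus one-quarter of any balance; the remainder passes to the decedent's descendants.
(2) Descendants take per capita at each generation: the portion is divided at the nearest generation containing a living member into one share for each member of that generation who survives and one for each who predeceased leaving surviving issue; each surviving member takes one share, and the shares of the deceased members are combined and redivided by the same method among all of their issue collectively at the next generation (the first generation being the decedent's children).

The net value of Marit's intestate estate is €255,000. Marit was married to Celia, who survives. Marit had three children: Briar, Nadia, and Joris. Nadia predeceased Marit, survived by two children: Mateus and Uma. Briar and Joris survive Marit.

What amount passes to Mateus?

Mateus receives €22,500.

Celia first takes €75,000, leaving a balance of €180,000. Celia then takes one-quarter of the balance (€45,000), for a total of €120,000. The remaining €135,000 passes to the descendants.
The descendants' portion (€135,000) is divided at the children's generation into 3 shares of €45,000. Briar and Joris each take €45,000. The remaining share for the deceased Nadia (€45,000) is carried to the next generation.
That pool (€45,000) is divided at the grandchildren's generation equally among Mateus and Uma: €22,500 each.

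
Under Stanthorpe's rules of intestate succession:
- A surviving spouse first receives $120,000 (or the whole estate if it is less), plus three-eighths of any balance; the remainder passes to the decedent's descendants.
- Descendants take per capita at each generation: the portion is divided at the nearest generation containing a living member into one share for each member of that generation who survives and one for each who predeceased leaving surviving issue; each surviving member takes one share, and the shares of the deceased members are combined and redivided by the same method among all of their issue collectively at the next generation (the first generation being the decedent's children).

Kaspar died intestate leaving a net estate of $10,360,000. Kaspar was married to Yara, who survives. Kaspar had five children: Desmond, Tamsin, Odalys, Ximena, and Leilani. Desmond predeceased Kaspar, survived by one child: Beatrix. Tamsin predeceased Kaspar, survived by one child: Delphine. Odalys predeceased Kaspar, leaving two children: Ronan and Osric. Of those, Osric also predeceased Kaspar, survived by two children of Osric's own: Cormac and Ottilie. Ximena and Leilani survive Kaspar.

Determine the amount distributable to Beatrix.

Beatrix receives $960,000.

Yara first takes $120,000, leaving a balance of $10,240,000. Yara then takes three-eighths of the balance ($3,840,000), for a total of $3,960,000. The remaining $6,400,000 passes to the descendants.
The descendants' portion ($6,400,000) is divided at the children's generation into 5 shares of $1,280,000. Ximena and Leilani each take $1,280,000. The 3 shares of the deceased (Desmond, Tamsin, and Odalys) are combined into a pool of $3,840,000.
That pool ($3,840,000) is divided at the grandchildren's generation into 4 shares of $960,000. Beatrix, Delphine, and Ronan each take $960,000. The remaining share for the deceased Osric ($960,000) is carried to the next generation.
That pool ($960,000) is divided at the great-grandchildren's generation equally among Cormac and Ottilie: $480,000 each.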